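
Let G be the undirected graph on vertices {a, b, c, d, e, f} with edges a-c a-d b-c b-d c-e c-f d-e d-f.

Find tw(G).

2

A width-2 tree decomposition is:
Bags: B1 = {c, d, f}  B2 = {b, c, d}  B3 = {a, c, d}  B4 = {c, d, e}
Tree: B1–B2, B2–B3, B3–B4
Each bag holds 3 vertices, so the decomposition has width 2, which upper-bounds the treewidth. For the lower bound, G contains the cycle d–f–c–b–d, so G is not a forest; only forests have treewidth ≤ 1, hence tw(G) ≥ 2. The upper and lower bounds meet at 2, so that is the treewidth.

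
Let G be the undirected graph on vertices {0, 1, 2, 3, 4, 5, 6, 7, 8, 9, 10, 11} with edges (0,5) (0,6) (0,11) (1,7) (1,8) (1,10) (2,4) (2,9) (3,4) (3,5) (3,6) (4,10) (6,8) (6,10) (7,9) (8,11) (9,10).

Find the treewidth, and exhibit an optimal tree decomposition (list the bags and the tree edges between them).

Treewidth 3.
Bags: B1 = {2, 4, 7, 9}  B2 = {4, 7, 9, 10}  B3 = {1, 4, 7, 10}  B4 = {1, 3, 4, 10}  B5 = {1, 3, 6, 10}  B6 = {1, 3, 6, 8}  B7 = {3, 5, 6, 8}  B8 = {0, 5, 6, 8}  B9 = {0, 5, 8, 11}
Tree: B1–B2, B2–B3, B3–B4, B4–B5, B5–B6, B6–B7, B7–B8, B8–B9

Every bag has size at most 4, so the width is 4 − 1 = 3 and tw(G) ≤ 3. For the lower bound: the 4 vertex sets {2,7,9}, {4}, {10}, {1,3,6,8} are disjoint, each induces a connected subgraph, and every pair is joined by at least one edge of G. Contracting each set to a single vertex therefore yields K_{4} as a minor, and since treewidth is minor-monotone, tw(G) ≥ tw(K_{4}) = 3. Hence tw(G) = 3 exactly.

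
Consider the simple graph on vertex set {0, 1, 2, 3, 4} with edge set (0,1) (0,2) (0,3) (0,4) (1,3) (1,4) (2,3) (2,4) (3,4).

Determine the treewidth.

A width-3 tree decomposition is:
Bags: B1 = {0, 2, 3, 4}  B2 = {0, 1, 3, 4}
Tree: B1–B2
Every bag has size at most 4, so the width is 4 − 1 = 3 and tw(G) ≤ 3. Conversely, {0, 1, 3, 4} is a clique of size 4, and the vertices of any clique must share a bag in every tree decomposition; so some bag has ≥ 4 vertices and tw(G) ≥ 3. Therefore the treewidth is 3.

3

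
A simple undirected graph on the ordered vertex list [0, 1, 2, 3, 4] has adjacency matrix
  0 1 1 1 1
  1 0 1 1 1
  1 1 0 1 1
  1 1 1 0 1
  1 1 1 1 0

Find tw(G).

4

A width-4 tree decomposition is:
Bags: B1 = {0, 1, 2, 3, 4}
Tree: (single bag)
With just one bag of size 5, the width is 5 − 1 = 4, so tw(G) ≤ 4. For the lower bound, the 5 vertices {0, 1, 2, 3, 4} are pairwise adjacent, and any tree decomposition puts a clique entirely inside one bag — forcing width ≥ 4. Combining the bounds, tw(G) = 4.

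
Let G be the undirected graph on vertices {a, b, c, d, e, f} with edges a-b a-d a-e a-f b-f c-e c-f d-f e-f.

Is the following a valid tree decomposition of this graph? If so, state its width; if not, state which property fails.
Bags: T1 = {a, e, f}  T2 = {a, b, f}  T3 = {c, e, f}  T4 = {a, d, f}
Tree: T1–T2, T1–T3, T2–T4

Yes; width 2.

Vertex coverage: the bags together contain {a, b, c, d, e, f}, the full vertex set. Edge coverage: each edge of G has both endpoints in at least one bag. Running intersection: for every vertex, the bags containing it form a connected subtree. All three properties hold, so this is a valid tree decomposition of width max|bag| − 1 = 2, and hence tw(G) ≤ 2.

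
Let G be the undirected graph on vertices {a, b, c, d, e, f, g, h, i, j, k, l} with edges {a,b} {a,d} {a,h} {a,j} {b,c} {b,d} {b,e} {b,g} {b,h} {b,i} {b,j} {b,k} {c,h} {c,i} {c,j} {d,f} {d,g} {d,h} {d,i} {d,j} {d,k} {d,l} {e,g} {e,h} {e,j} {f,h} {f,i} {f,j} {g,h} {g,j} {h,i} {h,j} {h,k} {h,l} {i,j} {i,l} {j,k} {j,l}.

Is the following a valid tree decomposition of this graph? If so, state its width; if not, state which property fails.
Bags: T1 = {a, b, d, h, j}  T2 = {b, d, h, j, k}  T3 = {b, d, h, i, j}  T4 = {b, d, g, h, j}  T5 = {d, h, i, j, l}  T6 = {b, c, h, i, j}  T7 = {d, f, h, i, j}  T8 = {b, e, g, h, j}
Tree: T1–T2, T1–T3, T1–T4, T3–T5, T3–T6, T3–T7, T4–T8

Yes; width 4.

Every vertex of G appears in some bag (union = {a, b, c, d, e, f, g, h, i, j, k, l}); every edge is covered by a bag; and for each vertex v the set of bags containing v is connected in the bag tree. The decomposition is therefore valid. The largest bag has 5 vertices, so the width is 4.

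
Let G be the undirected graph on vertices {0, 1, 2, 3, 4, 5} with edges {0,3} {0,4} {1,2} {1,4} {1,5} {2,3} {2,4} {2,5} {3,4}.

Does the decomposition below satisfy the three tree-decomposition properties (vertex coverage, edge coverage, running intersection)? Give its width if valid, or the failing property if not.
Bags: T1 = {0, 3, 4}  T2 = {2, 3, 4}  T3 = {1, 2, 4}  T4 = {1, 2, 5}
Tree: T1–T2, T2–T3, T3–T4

Checking the three conditions: (i) the bags cover all of {0, 1, 2, 3, 4, 5}; (ii) for each edge, some bag contains both endpoints; (iii) the bags containing any fixed vertex form a subtree. All hold, so the decomposition is valid with width 3 − 1 = 2.

Yes; width 2.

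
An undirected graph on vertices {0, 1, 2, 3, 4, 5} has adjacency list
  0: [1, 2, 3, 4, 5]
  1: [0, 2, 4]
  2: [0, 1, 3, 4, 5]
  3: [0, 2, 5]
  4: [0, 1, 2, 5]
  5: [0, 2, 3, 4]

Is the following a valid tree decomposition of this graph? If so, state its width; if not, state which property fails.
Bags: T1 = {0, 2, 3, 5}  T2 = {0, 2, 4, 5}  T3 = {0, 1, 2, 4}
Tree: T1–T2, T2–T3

Every vertex of G appears in some bag (union = {0, 1, 2, 3, 4, 5}); every edge is covered by a bag; and for each vertex v the set of bags containing v is connected in the bag tree. The decomposition is therefore valid. The largest bag has 4 vertices, so the width is 3.

Yes; width 3.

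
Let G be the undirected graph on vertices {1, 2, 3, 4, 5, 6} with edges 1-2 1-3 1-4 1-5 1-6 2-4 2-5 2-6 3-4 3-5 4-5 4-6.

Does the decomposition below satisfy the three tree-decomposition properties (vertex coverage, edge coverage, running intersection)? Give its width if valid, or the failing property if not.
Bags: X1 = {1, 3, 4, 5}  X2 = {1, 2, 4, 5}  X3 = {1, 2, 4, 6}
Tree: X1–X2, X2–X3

Vertex coverage: the bags together contain {1, 2, 3, 4, 5, 6}, the full vertex set. Edge coverage: each edge of G has both endpoints in at least one bag. Running intersection: for every vertex, the bags containing it form a connected subtree. All three properties hold, so this is a valid tree decomposition of width max|bag| − 1 = 3, and hence tw(G) ≤ 3.

Yes; width 3.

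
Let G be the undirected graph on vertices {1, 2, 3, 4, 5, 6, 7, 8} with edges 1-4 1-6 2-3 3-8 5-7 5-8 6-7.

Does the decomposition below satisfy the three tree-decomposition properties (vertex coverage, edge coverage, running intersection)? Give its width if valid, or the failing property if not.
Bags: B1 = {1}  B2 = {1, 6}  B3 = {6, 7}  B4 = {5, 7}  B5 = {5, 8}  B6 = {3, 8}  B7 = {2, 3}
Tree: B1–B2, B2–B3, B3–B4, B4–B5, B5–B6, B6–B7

A tree decomposition must satisfy three properties: every vertex lies in some bag; for every edge, both endpoints lie together in some bag; and for every vertex, the bags containing it form a connected subtree. Here vertex 4 appears in no bag, so the decomposition is invalid.

No — vertex 4 appears in no bag.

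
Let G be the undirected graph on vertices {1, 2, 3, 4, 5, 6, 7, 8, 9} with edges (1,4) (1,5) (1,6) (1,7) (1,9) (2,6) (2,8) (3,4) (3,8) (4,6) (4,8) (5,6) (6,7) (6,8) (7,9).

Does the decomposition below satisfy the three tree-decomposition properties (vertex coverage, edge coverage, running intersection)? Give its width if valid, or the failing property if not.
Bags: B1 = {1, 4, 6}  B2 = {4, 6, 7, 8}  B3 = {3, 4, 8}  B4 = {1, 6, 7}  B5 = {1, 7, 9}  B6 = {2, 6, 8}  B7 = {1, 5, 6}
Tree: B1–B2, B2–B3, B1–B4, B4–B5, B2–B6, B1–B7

No — bags containing vertex 7 are not connected in the tree.

A tree decomposition must satisfy three properties: every vertex lies in some bag; for every edge, both endpoints lie together in some bag; and for every vertex, the bags containing it form a connected subtree. Here bags containing vertex 7 are not connected in the tree, so the decomposition is invalid.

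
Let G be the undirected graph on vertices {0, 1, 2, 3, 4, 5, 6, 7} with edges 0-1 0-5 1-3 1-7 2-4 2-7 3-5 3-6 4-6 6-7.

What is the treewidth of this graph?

2

A width-2 tree decomposition is:
Bags: B1 = {2, 4, 7}  B2 = {4, 6, 7}  B3 = {1, 6, 7}  B4 = {1, 3, 6}  B5 = {0, 1, 3}  B6 = {0, 3, 5}
Tree: B1–B2, B2–B3, B3–B4, B4–B5, B5–B6
Every bag has size at most 3, so the width is 3 − 1 = 2 and tw(G) ≤ 2. The edges 2–4–6–7–2 form a cycle, so G is not a tree and its treewidth is at least 2. Combining the bounds, tw(G) = 2.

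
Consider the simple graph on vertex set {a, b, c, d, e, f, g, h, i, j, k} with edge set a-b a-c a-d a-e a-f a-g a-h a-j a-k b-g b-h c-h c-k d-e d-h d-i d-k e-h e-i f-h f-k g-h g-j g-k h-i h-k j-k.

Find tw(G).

3

A width-3 tree decomposition is:
Bags: B1 = {a, d, h, k}  B2 = {a, g, h, k}  B3 = {a, g, j, k}  B4 = {a, f, h, k}  B5 = {a, d, e, h}  B6 = {a, c, h, k}  B7 = {d, e, h, i}  B8 = {a, b, g, h}
Tree: B1–B2, B2–B3, B1–B4, B1–B5, B1–B6, B5–B7, B2–B8
Each bag holds 4 vertices, so the decomposition has width 3, which upper-bounds the treewidth. Conversely, {a, g, j, k} is a clique of size 4, and the vertices of any clique must share a bag in every tree decomposition; so some bag has ≥ 4 vertices and tw(G) ≥ 3. Combining the bounds, tw(G) = 3.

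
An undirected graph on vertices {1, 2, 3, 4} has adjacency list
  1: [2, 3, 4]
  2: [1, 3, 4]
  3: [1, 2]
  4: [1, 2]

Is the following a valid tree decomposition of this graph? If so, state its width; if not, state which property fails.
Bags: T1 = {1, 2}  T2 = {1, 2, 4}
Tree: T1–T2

No — vertex 3 appears in no bag.

A tree decomposition must satisfy three properties: every vertex lies in some bag; for every edge, both endpoints lie together in some bag; and for every vertex, the bags containing it form a connected subtree. Here vertex 3 appears in no bag, so the decomposition is invalid.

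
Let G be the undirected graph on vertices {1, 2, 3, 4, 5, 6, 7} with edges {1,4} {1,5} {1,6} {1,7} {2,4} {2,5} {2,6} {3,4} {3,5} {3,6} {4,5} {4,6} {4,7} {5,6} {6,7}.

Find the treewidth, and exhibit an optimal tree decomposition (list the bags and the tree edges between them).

Treewidth 3.
One such decomposition:
Bags: B1 = {3, 4, 5, 6}  B2 = {1, 4, 5, 6}  B3 = {1, 4, 6, 7}  B4 = {2, 4, 5, 6}
Tree: B1–B2, B2–B3, B2–B4

Each bag holds 4 vertices, so the decomposition has width 3, which upper-bounds the treewidth. For the lower bound, the 4 vertices {1, 4, 5, 6} are pairwise adjacent, and any tree decomposition puts a clique entirely inside one bag — forcing width ≥ 3. Combining the bounds, tw(G) = 3.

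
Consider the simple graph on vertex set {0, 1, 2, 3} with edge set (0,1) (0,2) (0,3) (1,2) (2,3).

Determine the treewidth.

A width-2 tree decomposition is:
Bags: B1 = {0, 2, 3}  B2 = {0, 1, 2}
Tree: B1–B2
Each bag holds 3 vertices, so the decomposition has width 2, which upper-bounds the treewidth. Conversely, {0, 1, 2} is a clique of size 3, and the vertices of any clique must share a bag in every tree decomposition; so some bag has ≥ 3 vertices and tw(G) ≥ 2. The upper and lower bounds meet at 2, so that is the treewidth.

2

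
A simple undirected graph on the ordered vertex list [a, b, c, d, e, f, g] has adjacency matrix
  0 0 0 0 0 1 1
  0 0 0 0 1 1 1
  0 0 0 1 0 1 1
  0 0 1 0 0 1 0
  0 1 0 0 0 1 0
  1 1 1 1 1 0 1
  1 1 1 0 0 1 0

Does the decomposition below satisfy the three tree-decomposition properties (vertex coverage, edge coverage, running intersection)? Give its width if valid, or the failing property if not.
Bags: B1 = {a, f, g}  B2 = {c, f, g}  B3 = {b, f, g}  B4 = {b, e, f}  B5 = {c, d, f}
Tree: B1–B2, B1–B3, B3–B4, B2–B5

Yes; width 2.

Vertex coverage: the bags together contain {a, b, c, d, e, f, g}, the full vertex set. Edge coverage: each edge of G has both endpoints in at least one bag. Running intersection: for every vertex, the bags containing it form a connected subtree. All three properties hold, so this is a valid tree decomposition of width max|bag| − 1 = 2, and hence tw(G) ≤ 2.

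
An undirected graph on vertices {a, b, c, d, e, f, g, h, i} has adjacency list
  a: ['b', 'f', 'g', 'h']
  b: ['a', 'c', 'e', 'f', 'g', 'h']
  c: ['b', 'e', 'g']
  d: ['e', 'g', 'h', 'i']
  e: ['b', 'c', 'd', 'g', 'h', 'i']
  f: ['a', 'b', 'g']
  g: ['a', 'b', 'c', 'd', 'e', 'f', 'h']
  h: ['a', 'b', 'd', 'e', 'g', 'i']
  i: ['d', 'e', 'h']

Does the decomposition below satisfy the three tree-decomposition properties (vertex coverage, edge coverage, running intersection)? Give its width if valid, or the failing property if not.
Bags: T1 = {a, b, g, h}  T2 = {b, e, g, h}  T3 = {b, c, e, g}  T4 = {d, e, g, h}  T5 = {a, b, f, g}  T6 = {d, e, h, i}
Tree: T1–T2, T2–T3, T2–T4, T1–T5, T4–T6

Yes; width 3.

Checking the three conditions: (i) the bags cover all of {a, b, c, d, e, f, g, h, i}; (ii) for each edge, some bag contains both endpoints; (iii) the bags containing any fixed vertex form a subtree. All hold, so the decomposition is valid with width 4 − 1 = 3.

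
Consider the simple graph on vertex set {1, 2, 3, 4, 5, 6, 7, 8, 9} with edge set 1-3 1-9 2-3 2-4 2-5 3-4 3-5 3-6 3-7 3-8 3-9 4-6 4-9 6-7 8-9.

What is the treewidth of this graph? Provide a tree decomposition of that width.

Treewidth 2.
Bags: B1 = {3, 4, 9}  B2 = {3, 8, 9}  B3 = {3, 4, 6}  B4 = {1, 3, 9}  B5 = {2, 3, 4}  B6 = {2, 3, 5}  B7 = {3, 6, 7}
Tree: B1–B2, B1–B3, B2–B4, B1–B5, B5–B6, B3–B7

Each bag holds 3 vertices, so the decomposition has width 2, which upper-bounds the treewidth. On the other hand G contains the 3-clique {1, 3, 9}. A clique must lie in a single bag of any decomposition, so no decomposition can have width below 2. Hence tw(G) = 2 exactly.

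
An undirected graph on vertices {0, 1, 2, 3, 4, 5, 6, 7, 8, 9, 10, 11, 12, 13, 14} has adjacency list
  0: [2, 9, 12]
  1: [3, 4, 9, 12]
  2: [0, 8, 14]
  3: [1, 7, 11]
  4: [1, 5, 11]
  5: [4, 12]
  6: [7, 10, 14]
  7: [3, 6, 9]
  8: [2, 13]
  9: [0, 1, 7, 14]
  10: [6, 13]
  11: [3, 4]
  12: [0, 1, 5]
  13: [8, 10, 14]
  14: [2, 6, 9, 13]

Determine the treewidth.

3

A width-3 tree decomposition is:
Bags: B1 = {2, 8, 10, 13}  B2 = {2, 10, 13, 14}  B3 = {2, 6, 10, 14}  B4 = {0, 2, 6, 14}  B5 = {0, 6, 9, 14}  B6 = {0, 6, 7, 9}  B7 = {0, 7, 9, 12}  B8 = {1, 7, 9, 12}  B9 = {1, 3, 7, 12}  B10 = {1, 3, 5, 12}  B11 = {1, 3, 4, 5}  B12 = {3, 4, 5, 11}
Tree: B1–B2, B2–B3, B3–B4, B4–B5, B5–B6, B6–B7, B7–B8, B8–B9, B9–B10, B10–B11, B11–B12
Each bag holds 4 vertices, so the decomposition has width 3, which upper-bounds the treewidth. For the lower bound: the 4 vertex sets {8,10,13}, {2}, {14}, {0,6,7,9} are disjoint, each induces a connected subgraph, and every pair is joined by at least one edge of G. Contracting each set to a single vertex therefore yields K_{4} as a minor, and since treewidth is minor-monotone, tw(G) ≥ tw(K_{4}) = 3. Therefore the treewidth is 3.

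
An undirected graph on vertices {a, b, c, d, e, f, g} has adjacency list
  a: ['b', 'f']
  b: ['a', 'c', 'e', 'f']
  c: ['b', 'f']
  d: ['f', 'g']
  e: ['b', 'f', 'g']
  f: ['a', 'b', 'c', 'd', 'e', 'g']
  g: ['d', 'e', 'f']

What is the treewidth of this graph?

2

A width-2 tree decomposition is:
Bags: B1 = {b, e, f}  B2 = {a, b, f}  B3 = {e, f, g}  B4 = {d, f, g}  B5 = {b, c, f}
Tree: B1–B2, B1–B3, B3–B4, B2–B5
Every bag has size at most 3, so the width is 3 − 1 = 2 and tw(G) ≤ 2. On the other hand G contains the 3-clique {d, f, g}. A clique must lie in a single bag of any decomposition, so no decomposition can have width below 2. Hence tw(G) = 2 exactly.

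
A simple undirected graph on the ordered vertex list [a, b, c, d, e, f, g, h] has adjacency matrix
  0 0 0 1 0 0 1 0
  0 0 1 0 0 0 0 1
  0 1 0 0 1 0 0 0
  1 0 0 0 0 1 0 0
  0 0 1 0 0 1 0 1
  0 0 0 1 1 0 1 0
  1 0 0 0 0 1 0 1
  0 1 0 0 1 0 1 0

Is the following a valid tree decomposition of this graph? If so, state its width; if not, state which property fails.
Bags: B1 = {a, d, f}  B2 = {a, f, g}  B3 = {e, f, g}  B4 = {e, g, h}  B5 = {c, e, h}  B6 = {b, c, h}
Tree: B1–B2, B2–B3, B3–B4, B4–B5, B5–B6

Every vertex of G appears in some bag (union = {a, b, c, d, e, f, g, h}); every edge is covered by a bag; and for each vertex v the set of bags containing v is connected in the bag tree. The decomposition is therefore valid. The largest bag has 3 vertices, so the width is 2.

Yes; width 2.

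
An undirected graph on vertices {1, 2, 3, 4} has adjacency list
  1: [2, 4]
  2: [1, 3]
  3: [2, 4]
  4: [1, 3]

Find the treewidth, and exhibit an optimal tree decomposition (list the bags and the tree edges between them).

Treewidth 2.
One such decomposition:
Bags: B1 = {1, 2, 4}  B2 = {2, 3, 4}
Tree: B1–B2

Each bag holds 3 vertices, so the decomposition has width 2, which upper-bounds the treewidth. The edges 4–1–2–3–4 form a cycle, so G is not a tree and its treewidth is at least 2. Hence tw(G) = 2 exactly.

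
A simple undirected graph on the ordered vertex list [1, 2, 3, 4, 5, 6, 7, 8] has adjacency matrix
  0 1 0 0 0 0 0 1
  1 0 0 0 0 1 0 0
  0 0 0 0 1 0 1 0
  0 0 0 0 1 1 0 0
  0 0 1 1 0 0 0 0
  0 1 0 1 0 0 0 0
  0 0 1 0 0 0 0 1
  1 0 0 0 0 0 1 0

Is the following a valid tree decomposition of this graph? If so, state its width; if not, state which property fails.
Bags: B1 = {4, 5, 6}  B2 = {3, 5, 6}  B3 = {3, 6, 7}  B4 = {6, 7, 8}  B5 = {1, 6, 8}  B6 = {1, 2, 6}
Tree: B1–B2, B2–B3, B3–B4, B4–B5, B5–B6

Every vertex of G appears in some bag (union = {1, 2, 3, 4, 5, 6, 7, 8}); every edge is covered by a bag; and for each vertex v the set of bags containing v is connected in the bag tree. The decomposition is therefore valid. The largest bag has 3 vertices, so the width is 2.

Yes; width 2.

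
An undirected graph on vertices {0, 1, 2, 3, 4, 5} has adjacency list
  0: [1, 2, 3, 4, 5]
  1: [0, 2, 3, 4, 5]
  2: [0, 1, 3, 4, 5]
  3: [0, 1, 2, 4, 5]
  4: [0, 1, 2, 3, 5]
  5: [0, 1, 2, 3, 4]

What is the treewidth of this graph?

A width-5 tree decomposition is:
Bags: B1 = {0, 1, 2, 3, 4, 5}
Tree: (single bag)
A single bag containing all 6 vertices is trivially a valid decomposition of width 5. On the other hand G contains the 6-clique {0, 1, 2, 3, 4, 5}. A clique must lie in a single bag of any decomposition, so no decomposition can have width below 5. Combining the bounds, tw(G) = 5.

5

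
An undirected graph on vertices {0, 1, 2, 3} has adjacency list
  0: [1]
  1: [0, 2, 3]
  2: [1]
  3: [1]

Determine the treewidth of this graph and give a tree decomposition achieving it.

Every bag has size at most 2, so the width is 2 − 1 = 1 and tw(G) ≤ 1. G has an edge, so its treewidth is at least 1. The upper and lower bounds meet at 1, so that is the treewidth.

Treewidth 1.
Bags: B1 = {1, 3}  B2 = {1, 2}  B3 = {0, 1}
Tree: B1–B2, B1–B3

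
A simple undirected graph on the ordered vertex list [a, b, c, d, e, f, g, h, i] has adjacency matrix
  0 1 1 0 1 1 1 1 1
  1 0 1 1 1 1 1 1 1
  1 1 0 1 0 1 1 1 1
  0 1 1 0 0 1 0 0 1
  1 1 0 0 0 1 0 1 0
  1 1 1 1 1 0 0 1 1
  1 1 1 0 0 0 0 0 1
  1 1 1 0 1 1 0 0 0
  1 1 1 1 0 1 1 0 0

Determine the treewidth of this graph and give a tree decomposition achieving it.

Each bag holds 5 vertices, so the decomposition has width 4, which upper-bounds the treewidth. Conversely, {a, b, c, g, i} is a clique of size 5, and the vertices of any clique must share a bag in every tree decomposition; so some bag has ≥ 5 vertices and tw(G) ≥ 4. The upper and lower bounds meet at 4, so that is the treewidth.

Treewidth 4.
One optimal decomposition is:
Bags: B1 = {a, b, c, f, i}  B2 = {a, b, c, f, h}  B3 = {b, c, d, f, i}  B4 = {a, b, e, f, h}  B5 = {a, b, c, g, i}
Tree: B1–B2, B1–B3, B2–B4, B1–B5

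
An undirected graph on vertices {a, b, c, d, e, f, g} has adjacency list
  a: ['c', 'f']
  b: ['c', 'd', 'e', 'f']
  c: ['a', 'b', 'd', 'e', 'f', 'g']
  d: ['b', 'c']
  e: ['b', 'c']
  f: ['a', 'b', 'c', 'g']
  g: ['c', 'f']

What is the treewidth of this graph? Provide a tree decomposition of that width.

The largest bag has 3 vertices, giving width 2; this decomposition certifies tw(G) ≤ 2. Conversely, {b, c, d} is a clique of size 3, and the vertices of any clique must share a bag in every tree decomposition; so some bag has ≥ 3 vertices and tw(G) ≥ 2. Therefore the treewidth is 2.

Treewidth 2.
One such decomposition:
Bags: B1 = {c, f, g}  B2 = {a, c, f}  B3 = {b, c, f}  B4 = {b, c, e}  B5 = {b, c, d}
Tree: B1–B2, B2–B3, B3–B4, B4–B5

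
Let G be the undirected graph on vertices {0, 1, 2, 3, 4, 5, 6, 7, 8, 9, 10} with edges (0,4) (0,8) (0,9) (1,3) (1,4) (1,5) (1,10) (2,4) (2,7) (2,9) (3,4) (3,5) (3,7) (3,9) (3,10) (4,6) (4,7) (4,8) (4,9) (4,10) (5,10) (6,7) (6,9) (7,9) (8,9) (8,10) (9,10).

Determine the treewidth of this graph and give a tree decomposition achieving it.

Every bag has size at most 4, so the width is 4 − 1 = 3 and tw(G) ≤ 3. For the lower bound, the 4 vertices {1, 3, 4, 10} are pairwise adjacent, and any tree decomposition puts a clique entirely inside one bag — forcing width ≥ 3. Therefore the treewidth is 3.

Treewidth 3.
Bags: B1 = {4, 8, 9, 10}  B2 = {3, 4, 9, 10}  B3 = {1, 3, 4, 10}  B4 = {3, 4, 7, 9}  B5 = {1, 3, 5, 10}  B6 = {4, 6, 7, 9}  B7 = {2, 4, 7, 9}  B8 = {0, 4, 8, 9}
Tree: B1–B2, B2–B3, B2–B4, B3–B5, B4–B6, B4–B7, B1–B8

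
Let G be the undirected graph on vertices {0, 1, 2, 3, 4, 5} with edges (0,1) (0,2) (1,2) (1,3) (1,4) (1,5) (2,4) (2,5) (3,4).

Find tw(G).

2

A width-2 tree decomposition is:
Bags: B1 = {1, 2, 4}  B2 = {1, 3, 4}  B3 = {0, 1, 2}  B4 = {1, 2, 5}
Tree: B1–B2, B1–B3, B3–B4
The largest bag has 3 vertices, giving width 2; this decomposition certifies tw(G) ≤ 2. Conversely, {0, 1, 2} is a clique of size 3, and the vertices of any clique must share a bag in every tree decomposition; so some bag has ≥ 3 vertices and tw(G) ≥ 2. Hence tw(G) = 2 exactly.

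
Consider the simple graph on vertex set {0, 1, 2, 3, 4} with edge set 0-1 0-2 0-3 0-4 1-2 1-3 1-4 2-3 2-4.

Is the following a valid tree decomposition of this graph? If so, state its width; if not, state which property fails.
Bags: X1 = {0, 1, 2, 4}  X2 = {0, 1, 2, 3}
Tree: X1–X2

Yes; width 3.

Vertex coverage: the bags together contain {0, 1, 2, 3, 4}, the full vertex set. Edge coverage: each edge of G has both endpoints in at least one bag. Running intersection: for every vertex, the bags containing it form a connected subtree. All three properties hold, so this is a valid tree decomposition of width max|bag| − 1 = 3, and hence tw(G) ≤ 3.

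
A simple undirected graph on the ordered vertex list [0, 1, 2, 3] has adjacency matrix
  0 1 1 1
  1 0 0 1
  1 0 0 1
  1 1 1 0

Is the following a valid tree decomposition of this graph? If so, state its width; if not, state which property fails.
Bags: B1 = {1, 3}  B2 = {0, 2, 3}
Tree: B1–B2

A tree decomposition must satisfy three properties: every vertex lies in some bag; for every edge, both endpoints lie together in some bag; and for every vertex, the bags containing it form a connected subtree. Here edge (0,1) lies in no bag, so the decomposition is invalid.

No — edge (0,1) lies in no bag.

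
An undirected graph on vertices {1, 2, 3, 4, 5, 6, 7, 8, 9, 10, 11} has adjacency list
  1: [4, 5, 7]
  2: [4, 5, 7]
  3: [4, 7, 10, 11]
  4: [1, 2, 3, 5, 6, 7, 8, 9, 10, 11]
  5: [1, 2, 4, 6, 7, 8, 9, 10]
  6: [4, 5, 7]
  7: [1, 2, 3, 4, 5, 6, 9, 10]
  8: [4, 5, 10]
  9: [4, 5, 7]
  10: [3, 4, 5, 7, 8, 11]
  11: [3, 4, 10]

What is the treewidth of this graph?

A width-3 tree decomposition is:
Bags: B1 = {4, 5, 7, 10}  B2 = {3, 4, 7, 10}  B3 = {4, 5, 7, 9}  B4 = {1, 4, 5, 7}  B5 = {3, 4, 10, 11}  B6 = {2, 4, 5, 7}  B7 = {4, 5, 8, 10}  B8 = {4, 5, 6, 7}
Tree: B1–B2, B1–B3, B3–B4, B2–B5, B1–B6, B1–B7, B1–B8
Every bag has size at most 4, so the width is 4 − 1 = 3 and tw(G) ≤ 3. On the other hand G contains the 4-clique {3, 4, 10, 11}. A clique must lie in a single bag of any decomposition, so no decomposition can have width below 3. Combining the bounds, tw(G) = 3.

3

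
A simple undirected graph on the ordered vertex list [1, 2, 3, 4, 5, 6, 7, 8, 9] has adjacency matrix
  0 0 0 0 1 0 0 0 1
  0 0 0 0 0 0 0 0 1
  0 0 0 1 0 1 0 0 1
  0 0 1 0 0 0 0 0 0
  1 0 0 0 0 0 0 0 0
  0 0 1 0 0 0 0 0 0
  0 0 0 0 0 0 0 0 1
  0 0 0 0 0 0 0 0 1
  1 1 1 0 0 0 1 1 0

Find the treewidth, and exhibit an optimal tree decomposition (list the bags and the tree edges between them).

Treewidth 1.
One optimal decomposition is:
Bags: B1 = {8, 9}  B2 = {3, 9}  B3 = {2, 9}  B4 = {1, 9}  B5 = {3, 4}  B6 = {7, 9}  B7 = {3, 6}  B8 = {1, 5}
Tree: B1–B2, B2–B3, B1–B4, B2–B5, B3–B6, B5–B7, B4–B8

The largest bag has 2 vertices, giving width 1; this decomposition certifies tw(G) ≤ 1. G has an edge, so its treewidth is at least 1. Hence tw(G) = 1 exactly.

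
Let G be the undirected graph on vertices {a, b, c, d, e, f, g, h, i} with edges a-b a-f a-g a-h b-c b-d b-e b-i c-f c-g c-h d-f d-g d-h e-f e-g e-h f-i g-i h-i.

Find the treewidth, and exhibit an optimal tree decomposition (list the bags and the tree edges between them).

Treewidth 4.
One optimal decomposition is:
Bags: B1 = {a, b, f, g, h}  B2 = {b, c, f, g, h}  B3 = {b, d, f, g, h}  B4 = {b, f, g, h, i}  B5 = {b, e, f, g, h}
Tree: B1–B2, B2–B3, B3–B4, B4–B5

Every bag has size at most 5, so the width is 5 − 1 = 4 and tw(G) ≤ 4. For the lower bound: the 5 vertex sets {a,h}, {c,g}, {d,f}, {b}, {i} are disjoint, each induces a connected subgraph, and every pair is joined by at least one edge of G. Contracting each set to a single vertex therefore yields K_{5} as a minor, and since treewidth is minor-monotone, tw(G) ≥ tw(K_{5}) = 4. The upper and lower bounds meet at 4, so that is the treewidth.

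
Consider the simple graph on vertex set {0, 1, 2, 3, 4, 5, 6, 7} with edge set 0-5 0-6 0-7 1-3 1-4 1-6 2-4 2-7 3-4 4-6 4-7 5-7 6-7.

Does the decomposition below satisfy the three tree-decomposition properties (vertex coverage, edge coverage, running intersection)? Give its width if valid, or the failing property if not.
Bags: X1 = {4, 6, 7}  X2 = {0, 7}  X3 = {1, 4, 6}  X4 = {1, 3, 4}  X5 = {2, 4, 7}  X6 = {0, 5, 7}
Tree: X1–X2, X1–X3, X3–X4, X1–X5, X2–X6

No — edge (6,0) lies in no bag.

A tree decomposition must satisfy three properties: every vertex lies in some bag; for every edge, both endpoints lie together in some bag; and for every vertex, the bags containing it form a connected subtree. Here edge (6,0) lies in no bag, so the decomposition is invalid.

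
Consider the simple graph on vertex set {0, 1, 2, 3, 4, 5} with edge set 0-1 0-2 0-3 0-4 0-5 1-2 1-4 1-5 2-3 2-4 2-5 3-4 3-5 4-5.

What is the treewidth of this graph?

A width-4 tree decomposition is:
Bags: B1 = {0, 1, 2, 4, 5}  B2 = {0, 2, 3, 4, 5}
Tree: B1–B2
Each bag holds 5 vertices, so the decomposition has width 4, which upper-bounds the treewidth. For the lower bound, the 5 vertices {0, 1, 2, 4, 5} are pairwise adjacent, and any tree decomposition puts a clique entirely inside one bag — forcing width ≥ 4. Combining the bounds, tw(G) = 4.

4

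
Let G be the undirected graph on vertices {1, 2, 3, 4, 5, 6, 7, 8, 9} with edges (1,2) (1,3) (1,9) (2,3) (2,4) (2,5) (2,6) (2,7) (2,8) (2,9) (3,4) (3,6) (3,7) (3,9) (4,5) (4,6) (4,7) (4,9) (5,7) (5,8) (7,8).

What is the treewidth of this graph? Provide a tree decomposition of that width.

Treewidth 3.
Bags: B1 = {2, 3, 4, 9}  B2 = {2, 3, 4, 7}  B3 = {1, 2, 3, 9}  B4 = {2, 3, 4, 6}  B5 = {2, 4, 5, 7}  B6 = {2, 5, 7, 8}
Tree: B1–B2, B1–B3, B1–B4, B2–B5, B5–B6

The largest bag has 4 vertices, giving width 3; this decomposition certifies tw(G) ≤ 3. For the lower bound, the 4 vertices {2, 5, 7, 8} are pairwise adjacent, and any tree decomposition puts a clique entirely inside one bag — forcing width ≥ 3. Therefore the treewidth is 3.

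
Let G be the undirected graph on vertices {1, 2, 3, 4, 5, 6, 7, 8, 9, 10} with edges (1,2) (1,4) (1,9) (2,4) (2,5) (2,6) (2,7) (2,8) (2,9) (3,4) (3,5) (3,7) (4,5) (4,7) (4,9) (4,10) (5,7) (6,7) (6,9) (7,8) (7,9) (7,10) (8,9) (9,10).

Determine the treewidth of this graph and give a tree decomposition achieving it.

Treewidth 3.
Bags: B1 = {1, 2, 4, 9}  B2 = {2, 4, 7, 9}  B3 = {2, 7, 8, 9}  B4 = {2, 6, 7, 9}  B5 = {4, 7, 9, 10}  B6 = {2, 4, 5, 7}  B7 = {3, 4, 5, 7}
Tree: B1–B2, B2–B3, B3–B4, B2–B5, B2–B6, B6–B7

Each bag holds 4 vertices, so the decomposition has width 3, which upper-bounds the treewidth. Conversely, {1, 2, 4, 9} is a clique of size 4, and the vertices of any clique must share a bag in every tree decomposition; so some bag has ≥ 4 vertices and tw(G) ≥ 3. The upper and lower bounds meet at 3, so that is the treewidth.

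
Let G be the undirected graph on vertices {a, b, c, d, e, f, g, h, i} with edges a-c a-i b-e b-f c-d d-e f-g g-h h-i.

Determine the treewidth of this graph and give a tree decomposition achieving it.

Each bag holds 3 vertices, so the decomposition has width 2, which upper-bounds the treewidth. For the lower bound, G contains the cycle i–a–c–d–e–b–f–g–h–i, so G is not a forest; only forests have treewidth ≤ 1, hence tw(G) ≥ 2. Hence tw(G) = 2 exactly.

Treewidth 2.
Bags: B1 = {a, c, i}  B2 = {c, d, i}  B3 = {d, e, i}  B4 = {b, e, i}  B5 = {b, f, i}  B6 = {f, g, i}  B7 = {g, h, i}
Tree: B1–B2, B2–B3, B3–B4, B4–B5, B5–B6, B6–B7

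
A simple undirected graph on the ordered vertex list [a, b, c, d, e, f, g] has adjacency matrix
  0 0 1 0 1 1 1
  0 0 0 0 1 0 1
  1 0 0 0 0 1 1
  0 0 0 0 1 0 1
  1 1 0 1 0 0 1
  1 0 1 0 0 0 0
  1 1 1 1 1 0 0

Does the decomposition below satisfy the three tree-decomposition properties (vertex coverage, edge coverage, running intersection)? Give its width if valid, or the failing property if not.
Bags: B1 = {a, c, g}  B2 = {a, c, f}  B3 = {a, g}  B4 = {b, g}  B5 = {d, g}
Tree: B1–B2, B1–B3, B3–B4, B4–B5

No — vertex e appears in no bag.

A tree decomposition must satisfy three properties: every vertex lies in some bag; for every edge, both endpoints lie together in some bag; and for every vertex, the bags containing it form a connected subtree. Here vertex e appears in no bag, so the decomposition is invalid.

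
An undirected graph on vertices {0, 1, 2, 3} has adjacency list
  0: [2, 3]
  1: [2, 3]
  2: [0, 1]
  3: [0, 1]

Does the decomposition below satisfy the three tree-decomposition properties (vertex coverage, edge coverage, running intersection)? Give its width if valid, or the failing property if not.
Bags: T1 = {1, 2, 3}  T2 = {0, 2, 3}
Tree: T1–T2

Every vertex of G appears in some bag (union = {0, 1, 2, 3}); every edge is covered by a bag; and for each vertex v the set of bags containing v is connected in the bag tree. The decomposition is therefore valid. The largest bag has 3 vertices, so the width is 2.

Yes; width 2.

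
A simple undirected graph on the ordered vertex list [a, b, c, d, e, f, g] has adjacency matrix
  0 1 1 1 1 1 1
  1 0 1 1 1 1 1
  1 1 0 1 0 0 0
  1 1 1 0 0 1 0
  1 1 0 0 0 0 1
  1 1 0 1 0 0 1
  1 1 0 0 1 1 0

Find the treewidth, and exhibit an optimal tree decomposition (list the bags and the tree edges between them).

Treewidth 3.
Bags: B1 = {a, b, e, g}  B2 = {a, b, f, g}  B3 = {a, b, d, f}  B4 = {a, b, c, d}
Tree: B1–B2, B2–B3, B3–B4

The largest bag has 4 vertices, giving width 3; this decomposition certifies tw(G) ≤ 3. For the lower bound, the 4 vertices {a, b, c, d} are pairwise adjacent, and any tree decomposition puts a clique entirely inside one bag — forcing width ≥ 3. The upper and lower bounds meet at 3, so that is the treewidth.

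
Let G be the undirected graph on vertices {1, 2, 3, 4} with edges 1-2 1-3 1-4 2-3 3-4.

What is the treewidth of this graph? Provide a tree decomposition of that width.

Treewidth 2.
Bags: B1 = {1, 2, 3}  B2 = {1, 3, 4}
Tree: B1–B2

The largest bag has 3 vertices, giving width 2; this decomposition certifies tw(G) ≤ 2. On the other hand G contains the 3-clique {1, 2, 3}. A clique must lie in a single bag of any decomposition, so no decomposition can have width below 2. The upper and lower bounds meet at 2, so that is the treewidth.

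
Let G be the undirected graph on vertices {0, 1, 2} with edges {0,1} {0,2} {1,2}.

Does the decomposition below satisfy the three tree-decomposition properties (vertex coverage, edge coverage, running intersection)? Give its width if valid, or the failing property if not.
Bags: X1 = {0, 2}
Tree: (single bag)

A tree decomposition must satisfy three properties: every vertex lies in some bag; for every edge, both endpoints lie together in some bag; and for every vertex, the bags containing it form a connected subtree. Here vertex 1 appears in no bag, so the decomposition is invalid.

No — vertex 1 appears in no bag.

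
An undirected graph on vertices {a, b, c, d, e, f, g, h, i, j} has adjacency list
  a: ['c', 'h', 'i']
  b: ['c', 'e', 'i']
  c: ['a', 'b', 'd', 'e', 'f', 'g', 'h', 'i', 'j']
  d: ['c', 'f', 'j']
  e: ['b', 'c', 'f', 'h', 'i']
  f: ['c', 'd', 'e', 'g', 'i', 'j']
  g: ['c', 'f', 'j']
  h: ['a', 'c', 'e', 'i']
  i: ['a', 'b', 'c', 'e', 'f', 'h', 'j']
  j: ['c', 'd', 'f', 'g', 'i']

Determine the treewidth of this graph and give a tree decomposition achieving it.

Each bag holds 4 vertices, so the decomposition has width 3, which upper-bounds the treewidth. For the lower bound, the 4 vertices {c, d, f, j} are pairwise adjacent, and any tree decomposition puts a clique entirely inside one bag — forcing width ≥ 3. Combining the bounds, tw(G) = 3.

Treewidth 3.
One optimal decomposition is:
Bags: B1 = {c, e, f, i}  B2 = {c, e, h, i}  B3 = {a, c, h, i}  B4 = {c, f, i, j}  B5 = {c, d, f, j}  B6 = {c, f, g, j}  B7 = {b, c, e, i}
Tree: B1–B2, B2–B3, B1–B4, B4–B5, B5–B6, B2–B7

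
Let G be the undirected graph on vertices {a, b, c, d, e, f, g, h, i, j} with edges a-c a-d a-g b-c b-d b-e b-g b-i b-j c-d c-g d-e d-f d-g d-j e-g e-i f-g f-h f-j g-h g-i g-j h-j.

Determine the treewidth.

3

A width-3 tree decomposition is:
Bags: B1 = {b, c, d, g}  B2 = {b, d, g, j}  B3 = {a, c, d, g}  B4 = {d, f, g, j}  B5 = {f, g, h, j}  B6 = {b, d, e, g}  B7 = {b, e, g, i}
Tree: B1–B2, B1–B3, B2–B4, B4–B5, B2–B6, B6–B7
Every bag has size at most 4, so the width is 4 − 1 = 3 and tw(G) ≤ 3. Conversely, {a, c, d, g} is a clique of size 4, and the vertices of any clique must share a bag in every tree decomposition; so some bag has ≥ 4 vertices and tw(G) ≥ 3. Hence tw(G) = 3 exactly.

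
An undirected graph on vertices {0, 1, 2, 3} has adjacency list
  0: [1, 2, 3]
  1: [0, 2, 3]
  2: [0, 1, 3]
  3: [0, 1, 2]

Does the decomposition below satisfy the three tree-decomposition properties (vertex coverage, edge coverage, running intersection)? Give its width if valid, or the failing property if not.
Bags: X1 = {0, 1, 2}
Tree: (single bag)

No — vertex 3 appears in no bag.

A tree decomposition must satisfy three properties: every vertex lies in some bag; for every edge, both endpoints lie together in some bag; and for every vertex, the bags containing it form a connected subtree. Here vertex 3 appears in no bag, so the decomposition is invalid.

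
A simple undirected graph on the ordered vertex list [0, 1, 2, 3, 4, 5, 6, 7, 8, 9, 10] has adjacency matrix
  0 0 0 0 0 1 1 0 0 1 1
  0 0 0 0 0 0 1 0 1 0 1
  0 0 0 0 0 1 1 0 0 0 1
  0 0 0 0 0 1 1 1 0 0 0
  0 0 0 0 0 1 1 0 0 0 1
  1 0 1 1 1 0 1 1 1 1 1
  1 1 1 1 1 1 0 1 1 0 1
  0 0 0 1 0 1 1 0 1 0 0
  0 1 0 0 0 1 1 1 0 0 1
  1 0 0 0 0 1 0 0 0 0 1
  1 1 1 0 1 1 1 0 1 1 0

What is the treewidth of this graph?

A width-3 tree decomposition is:
Bags: B1 = {0, 5, 6, 10}  B2 = {4, 5, 6, 10}  B3 = {5, 6, 8, 10}  B4 = {5, 6, 7, 8}  B5 = {1, 6, 8, 10}  B6 = {0, 5, 9, 10}  B7 = {2, 5, 6, 10}  B8 = {3, 5, 6, 7}
Tree: B1–B2, B2–B3, B3–B4, B3–B5, B1–B6, B1–B7, B4–B8
Every bag has size at most 4, so the width is 4 − 1 = 3 and tw(G) ≤ 3. Conversely, {1, 6, 8, 10} is a clique of size 4, and the vertices of any clique must share a bag in every tree decomposition; so some bag has ≥ 4 vertices and tw(G) ≥ 3. Hence tw(G) = 3 exactly.

3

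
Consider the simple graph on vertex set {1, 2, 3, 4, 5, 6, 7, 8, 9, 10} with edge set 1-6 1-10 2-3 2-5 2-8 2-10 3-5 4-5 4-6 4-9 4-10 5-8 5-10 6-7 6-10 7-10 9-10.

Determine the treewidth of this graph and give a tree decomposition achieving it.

Every bag has size at most 3, so the width is 3 − 1 = 2 and tw(G) ≤ 2. On the other hand G contains the 3-clique {2, 5, 8}. A clique must lie in a single bag of any decomposition, so no decomposition can have width below 2. The upper and lower bounds meet at 2, so that is the treewidth.

Treewidth 2.
One optimal decomposition is:
Bags: B1 = {2, 5, 10}  B2 = {4, 5, 10}  B3 = {2, 5, 8}  B4 = {4, 9, 10}  B5 = {4, 6, 10}  B6 = {2, 3, 5}  B7 = {1, 6, 10}  B8 = {6, 7, 10}
Tree: B1–B2, B1–B3, B2–B4, B4–B5, B1–B6, B5–B7, B5–B8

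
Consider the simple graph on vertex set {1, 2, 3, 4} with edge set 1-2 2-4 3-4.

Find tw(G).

A width-1 tree decomposition is:
Bags: B1 = {2, 4}  B2 = {3, 4}  B3 = {1, 2}
Tree: B1–B2, B1–B3
The largest bag has 2 vertices, giving width 1; this decomposition certifies tw(G) ≤ 1. Since G has at least one edge (e.g. 2–4), it is not an edgeless graph, so tw(G) ≥ 1. The upper and lower bounds meet at 1, so that is the treewidth.

1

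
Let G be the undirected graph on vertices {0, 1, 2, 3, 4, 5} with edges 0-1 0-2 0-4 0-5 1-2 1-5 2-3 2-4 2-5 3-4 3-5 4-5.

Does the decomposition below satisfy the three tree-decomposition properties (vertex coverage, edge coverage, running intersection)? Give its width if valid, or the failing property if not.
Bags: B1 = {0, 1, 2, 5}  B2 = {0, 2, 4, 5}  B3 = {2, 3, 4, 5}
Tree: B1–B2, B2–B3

Yes; width 3.

Checking the three conditions: (i) the bags cover all of {0, 1, 2, 3, 4, 5}; (ii) for each edge, some bag contains both endpoints; (iii) the bags containing any fixed vertex form a subtree. All hold, so the decomposition is valid with width 4 − 1 = 3.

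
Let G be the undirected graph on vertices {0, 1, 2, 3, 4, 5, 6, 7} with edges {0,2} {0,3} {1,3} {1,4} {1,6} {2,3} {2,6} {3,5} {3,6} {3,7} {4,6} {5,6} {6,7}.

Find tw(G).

2

A width-2 tree decomposition is:
Bags: B1 = {3, 5, 6}  B2 = {1, 3, 6}  B3 = {1, 4, 6}  B4 = {2, 3, 6}  B5 = {3, 6, 7}  B6 = {0, 2, 3}
Tree: B1–B2, B2–B3, B1–B4, B2–B5, B4–B6
Every bag has size at most 3, so the width is 3 − 1 = 2 and tw(G) ≤ 2. Conversely, {0, 2, 3} is a clique of size 3, and the vertices of any clique must share a bag in every tree decomposition; so some bag has ≥ 3 vertices and tw(G) ≥ 2. Combining the bounds, tw(G) = 2.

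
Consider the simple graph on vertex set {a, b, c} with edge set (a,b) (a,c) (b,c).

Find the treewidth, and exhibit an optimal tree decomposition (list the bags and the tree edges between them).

Treewidth 2.
Bags: B1 = {a, b, c}
Tree: (single bag)

A single bag containing all 3 vertices is trivially a valid decomposition of width 2. Conversely, {a, b, c} is a clique of size 3, and the vertices of any clique must share a bag in every tree decomposition; so some bag has ≥ 3 vertices and tw(G) ≥ 2. Hence tw(G) = 2 exactly.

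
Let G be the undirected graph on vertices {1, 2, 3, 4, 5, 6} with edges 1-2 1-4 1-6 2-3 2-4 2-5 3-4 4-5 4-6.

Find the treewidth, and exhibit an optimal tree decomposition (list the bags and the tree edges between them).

The largest bag has 3 vertices, giving width 2; this decomposition certifies tw(G) ≤ 2. For the lower bound, the 3 vertices {1, 2, 4} are pairwise adjacent, and any tree decomposition puts a clique entirely inside one bag — forcing width ≥ 2. Hence tw(G) = 2 exactly.

Treewidth 2.
One such decomposition:
Bags: B1 = {1, 4, 6}  B2 = {1, 2, 4}  B3 = {2, 3, 4}  B4 = {2, 4, 5}
Tree: B1–B2, B2–B3, B3–B4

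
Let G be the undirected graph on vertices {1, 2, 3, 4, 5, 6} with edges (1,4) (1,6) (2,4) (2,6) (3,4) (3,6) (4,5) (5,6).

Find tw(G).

2

A width-2 tree decomposition is:
Bags: B1 = {4, 5, 6}  B2 = {1, 4, 6}  B3 = {3, 4, 6}  B4 = {2, 4, 6}
Tree: B1–B2, B2–B3, B3–B4
Every bag has size at most 3, so the width is 3 − 1 = 2 and tw(G) ≤ 2. The edges 4–5–6–1–4 form a cycle, so G is not a tree and its treewidth is at least 2. Hence tw(G) = 2 exactly.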